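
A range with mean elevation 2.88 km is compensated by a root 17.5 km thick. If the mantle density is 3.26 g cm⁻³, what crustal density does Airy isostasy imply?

ρ_c h = (ρ_m − ρ_c) r → ρ_c (h + r) = ρ_m r → ρ_c = ρ_m r / (h + r).
ρ_c = 3.26 × 17.5 km / (2.88 km + 17.5 km) = 2.8 g cm⁻³.

2.8 g cm⁻³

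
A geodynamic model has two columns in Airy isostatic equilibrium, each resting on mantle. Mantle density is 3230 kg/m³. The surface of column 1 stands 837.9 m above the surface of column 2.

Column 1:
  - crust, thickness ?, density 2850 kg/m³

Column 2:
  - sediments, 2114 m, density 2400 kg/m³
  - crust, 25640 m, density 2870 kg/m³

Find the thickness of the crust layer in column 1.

36000 m

Take the compensation level at the base of the deeper column (depth z_c below the surface of column 1) and equate Σ ρ_i t_i down to z_c; mantle fills any gap and the z_c terms cancel.
Column 1: x×2850 + (z_c − 0 − x)×3230
Column 2: 837.9×0 + 2114×2400 + 25640×2870 + (z_c − 837.9 − 27754)×3230
The z_c×3230 term appears on both sides and cancels. Collect the known terms of each column as K = Σ(ρt)_known − 3230 × (depth of known layers): K_1 = 0 − 3230×0 = 0; K_2 = 78660400 − 3230×(837.9 + 27754) = −13691437.
Balance: K_1 − x×(3230 − 2850) = K_2, so x = (K_1 − K_2)/(3230 − 2850) = 13691400/380 = 36000 m.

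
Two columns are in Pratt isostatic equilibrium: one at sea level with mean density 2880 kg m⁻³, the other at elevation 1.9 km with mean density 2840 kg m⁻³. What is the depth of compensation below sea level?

135 km

ρ_ref D = ρ (D + h) → D (ρ_ref − ρ) = ρ h.
D = ρ h/(ρ_ref − ρ) = 2840 × 1.9 km/(2880 − 2840) = 135 km.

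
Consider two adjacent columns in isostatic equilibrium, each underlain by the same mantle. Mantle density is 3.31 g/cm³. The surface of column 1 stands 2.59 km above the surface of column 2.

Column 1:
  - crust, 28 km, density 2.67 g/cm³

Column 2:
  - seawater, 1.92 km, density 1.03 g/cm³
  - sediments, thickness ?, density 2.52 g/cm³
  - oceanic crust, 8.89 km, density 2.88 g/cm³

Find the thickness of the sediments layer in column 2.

Take the compensation level at the base of the deeper column (depth z_c below the surface of column 1) and equate Σ ρ_i t_i down to z_c; mantle fills any gap and the z_c terms cancel.
Column 1: 28×2.67 + (z_c − 28)×3.31
Column 2: 2.59×0 + 1.92×1.03 + x×2.52 + 8.89×2.88 + (z_c − 2.59 − 10.81 − x)×3.31
The z_c×3.31 term appears on both sides and cancels. Collect the known terms of each column as K = Σ(ρt)_known − 3.31 × (depth of known layers): K_1 = 74.76 − 3.31×28 = −17.92; K_2 = 27.5808 − 3.31×(2.59 + 10.81) = −16.7732.
Balance: K_1 = K_2 − x×(3.31 − 2.52), so x = (K_2 − K_1)/(3.31 − 2.52) = 1.1468/0.79 = 1.45 km.

1.45 km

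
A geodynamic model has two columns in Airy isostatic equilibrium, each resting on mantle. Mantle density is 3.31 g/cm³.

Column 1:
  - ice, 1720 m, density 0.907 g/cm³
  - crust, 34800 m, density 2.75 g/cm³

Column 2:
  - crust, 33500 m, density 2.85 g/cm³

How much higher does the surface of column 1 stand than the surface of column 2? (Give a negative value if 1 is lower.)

2480 m

For any compensation level in the mantle, the mantle terms cancel and isostasy reduces to e = (Σt_1 − Σt_2) − (Σ(ρt)_1 − Σ(ρt)_2) / ρ_m.
Σt_1 = 36520 m; Σt_2 = 33500 m; Σ(ρt)_1 = 97260.04; Σ(ρt)_2 = 95475 (in m·g/cm³).
e = (36520 − 33500) − (97260.04 − 95475) / 3.31 = 2480 m.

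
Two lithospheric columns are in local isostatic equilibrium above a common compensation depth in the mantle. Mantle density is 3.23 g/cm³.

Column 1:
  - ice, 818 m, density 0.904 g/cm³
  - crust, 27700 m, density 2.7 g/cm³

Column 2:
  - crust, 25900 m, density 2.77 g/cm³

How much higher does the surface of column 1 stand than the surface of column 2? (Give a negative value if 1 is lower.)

For any compensation level in the mantle, the mantle terms cancel and isostasy reduces to e = (Σt_1 − Σt_2) − (Σ(ρt)_1 − Σ(ρt)_2) / ρ_m.
Σt_1 = 28518 m; Σt_2 = 25900 m; Σ(ρt)_1 = 75529.472; Σ(ρt)_2 = 71743 (in m·g/cm³).
e = (28518 − 25900) − (75529.472 − 71743) / 3.23 = 1450 m.

1450 m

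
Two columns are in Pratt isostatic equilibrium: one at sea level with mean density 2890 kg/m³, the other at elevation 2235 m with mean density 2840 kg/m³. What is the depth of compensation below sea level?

127000 m

ρ_ref D = ρ (D + h) → D (ρ_ref − ρ) = ρ h.
D = ρ h/(ρ_ref − ρ) = 2840 × 2235 m/(2890 − 2840) = 127000 m.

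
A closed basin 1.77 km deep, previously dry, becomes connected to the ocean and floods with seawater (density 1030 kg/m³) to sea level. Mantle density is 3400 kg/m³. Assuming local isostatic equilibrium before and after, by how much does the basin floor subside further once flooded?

0.769 km

After flooding the water column is d + s deep. Its weight must equal the weight of mantle displaced by the extra subsidence s: (d + s) ρ_w = s ρ_m.
s = d ρ_w / (ρ_m − ρ_w) = 1.77 km × 1030/(3400 − 1030) = 0.769 km.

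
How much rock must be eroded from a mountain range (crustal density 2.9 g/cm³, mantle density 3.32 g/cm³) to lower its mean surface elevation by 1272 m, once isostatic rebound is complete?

10100 m

Net drop Δ = e − u = e − e ρ_c/ρ_m = e (ρ_m − ρ_c)/ρ_m.
e = Δ ρ_m/(ρ_m − ρ_c) = 1272 m × 3.32/0.42 = 10100 m.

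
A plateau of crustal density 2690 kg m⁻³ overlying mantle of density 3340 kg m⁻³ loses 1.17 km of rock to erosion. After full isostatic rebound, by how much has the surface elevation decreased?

Rebound u = e ρ_c/ρ_m = 1.17 km × 2690/3340 = 0.9423 km.
Net surface drop = e − u = 1.17 km − 0.9423 km = e (ρ_m − ρ_c)/ρ_m = 0.228 km.

0.228 km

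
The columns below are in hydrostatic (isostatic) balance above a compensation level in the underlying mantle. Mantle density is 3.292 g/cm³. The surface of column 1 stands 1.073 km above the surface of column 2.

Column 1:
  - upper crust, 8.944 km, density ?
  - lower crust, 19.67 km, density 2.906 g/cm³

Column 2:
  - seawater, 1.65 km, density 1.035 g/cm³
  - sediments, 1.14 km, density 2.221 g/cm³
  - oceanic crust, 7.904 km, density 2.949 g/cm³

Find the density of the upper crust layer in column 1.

Take the compensation level at the base of the deeper column (depth z_c below the surface of column 1) and equate Σ ρ_i t_i down to z_c; mantle fills any gap and the z_c terms cancel.
Column 1: 8.944×ρ + 19.67×2.906 + (z_c − 28.614)×3.292
Column 2: 1.073×0 + 1.65×1.035 + 1.14×2.221 + 7.904×2.949 + (z_c − 1.073 − 10.694)×3.292
The z_c×3.292 term appears on both sides and cancels. Collect the known terms of each column as K = Σ(ρt)_known − 3.292 × (depth of known layers): K_1 = 57.16102 − 3.292×28.614 = −37.036268; K_2 = 27.548586 − 3.292×(1.073 + 10.694) = −11.188378.
Balance: K_1 + 8.944×ρ = K_2, so ρ = (K_2 − K_1)/8.944 = 25.8479/8.944 = 2.89 g/cm³.

2.89 g/cm³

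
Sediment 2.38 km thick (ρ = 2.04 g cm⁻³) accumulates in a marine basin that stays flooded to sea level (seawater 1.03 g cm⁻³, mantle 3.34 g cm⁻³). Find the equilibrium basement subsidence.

1.04 km

Submarine loading: the sediment displaces seawater, and the subsidence is in turn flooded, so s (ρ_m − ρ_w) = t (ρ_sed − ρ_w).
s = 2.38 km × (2.04 − 1.03) / (3.34 − 1.03) = 1.04 km.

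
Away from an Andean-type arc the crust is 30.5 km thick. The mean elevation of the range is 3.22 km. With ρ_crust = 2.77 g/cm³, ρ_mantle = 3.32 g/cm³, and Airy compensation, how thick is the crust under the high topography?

49.9 km

Root depth r = h ρ_c / (ρ_m − ρ_c) = 3.22 km × 2.77 / 0.55 = 16.22 km.
Total thickness = T + h + r = 30.5 km + 3.22 km + 16.22 km = 49.9 km.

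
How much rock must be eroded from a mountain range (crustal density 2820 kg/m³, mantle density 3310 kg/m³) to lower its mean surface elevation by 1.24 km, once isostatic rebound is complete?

Net drop Δ = e − u = e − e ρ_c/ρ_m = e (ρ_m − ρ_c)/ρ_m.
e = Δ ρ_m/(ρ_m − ρ_c) = 1.24 km × 3310/490 = 8.38 km.

8.38 km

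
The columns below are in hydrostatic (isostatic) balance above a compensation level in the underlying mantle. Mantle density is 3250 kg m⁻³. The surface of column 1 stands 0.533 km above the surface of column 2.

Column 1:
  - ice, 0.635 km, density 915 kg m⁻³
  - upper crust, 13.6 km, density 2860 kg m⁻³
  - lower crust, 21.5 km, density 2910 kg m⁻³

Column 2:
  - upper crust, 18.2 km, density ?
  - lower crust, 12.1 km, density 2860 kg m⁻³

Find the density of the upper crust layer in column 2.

Take the compensation level at the base of the deeper column (depth z_c below the surface of column 1) and equate Σ ρ_i t_i down to z_c; mantle fills any gap and the z_c terms cancel.
Column 1: 0.635×915 + 13.6×2860 + 21.5×2910 + (z_c − 35.735)×3250
Column 2: 0.533×0 + 18.2×ρ + 12.1×2860 + (z_c − 0.533 − 30.3)×3250
The z_c×3250 term appears on both sides and cancels. Collect the known terms of each column as K = Σ(ρt)_known − 3250 × (depth of known layers): K_1 = 102042.025 − 3250×35.735 = −14096.725; K_2 = 34606 − 3250×(0.533 + 30.3) = −65601.25.
Balance: K_1 = K_2 + 18.2×ρ, so ρ = (K_1 − K_2)/18.2 = 51504.5/18.2 = 2830 kg m⁻³.

2830 kg m⁻³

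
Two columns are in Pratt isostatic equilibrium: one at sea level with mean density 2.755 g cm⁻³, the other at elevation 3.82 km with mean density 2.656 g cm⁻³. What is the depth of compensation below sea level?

ρ_ref D = ρ (D + h) → D (ρ_ref − ρ) = ρ h.
D = ρ h/(ρ_ref − ρ) = 2.656 × 3.82 km/(2.755 − 2.656) = 102 km.

102 km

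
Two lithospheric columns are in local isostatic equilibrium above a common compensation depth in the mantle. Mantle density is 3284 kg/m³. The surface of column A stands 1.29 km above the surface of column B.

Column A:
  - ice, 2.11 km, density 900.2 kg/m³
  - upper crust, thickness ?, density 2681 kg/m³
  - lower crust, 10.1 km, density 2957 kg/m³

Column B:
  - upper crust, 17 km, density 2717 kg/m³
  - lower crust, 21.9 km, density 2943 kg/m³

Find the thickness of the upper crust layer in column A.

Take the compensation level at the base of the deeper column (depth z_c below the surface of column A) and equate Σ ρ_i t_i down to z_c; mantle fills any gap and the z_c terms cancel.
Column A: 2.11×900.2 + x×2681 + 10.1×2957 + (z_c − 12.21 − x)×3284
Column B: 1.29×0 + 17×2717 + 21.9×2943 + (z_c − 1.29 − 38.9)×3284
The z_c×3284 term appears on both sides and cancels. Collect the known terms of each column as K = Σ(ρt)_known − 3284 × (depth of known layers): K_A = 31765.122 − 3284×12.21 = −8332.518; K_B = 110640.7 − 3284×(1.29 + 38.9) = −21343.26.
Balance: K_A − x×(3284 − 2681) = K_B, so x = (K_A − K_B)/(3284 − 2681) = 13010.7/603 = 21.6 km.

21.6 km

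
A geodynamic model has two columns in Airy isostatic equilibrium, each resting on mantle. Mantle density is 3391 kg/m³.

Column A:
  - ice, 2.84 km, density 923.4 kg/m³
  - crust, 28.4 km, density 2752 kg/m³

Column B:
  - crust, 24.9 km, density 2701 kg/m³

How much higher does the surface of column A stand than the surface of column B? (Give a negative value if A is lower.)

2.35 km

For any compensation level in the mantle, the mantle terms cancel and isostasy reduces to e = (Σt_A − Σt_B) − (Σ(ρt)_A − Σ(ρt)_B) / ρ_m.
Σt_A = 31.24 km; Σt_B = 24.9 km; Σ(ρt)_A = 80779.256; Σ(ρt)_B = 67254.9 (in km·kg/m³).
e = (31.24 − 24.9) − (80779.256 − 67254.9) / 3391 = 2.35 km.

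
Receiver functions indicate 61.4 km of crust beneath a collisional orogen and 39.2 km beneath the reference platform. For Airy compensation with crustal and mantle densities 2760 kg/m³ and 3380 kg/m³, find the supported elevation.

4.07 km

Excess crust Δ = 61.4 km − 39.2 km = 22.2 km, split between elevation h and root r with h + r = Δ.
Airy balance ρ_c h = (ρ_m − ρ_c) r gives r = h ρ_c/(ρ_m − ρ_c), so h (1 + ρ_c/(ρ_m − ρ_c)) = Δ, i.e. h = Δ (ρ_m − ρ_c)/ρ_m.
h = 22.2 km × 620/3380 = 4.07 km.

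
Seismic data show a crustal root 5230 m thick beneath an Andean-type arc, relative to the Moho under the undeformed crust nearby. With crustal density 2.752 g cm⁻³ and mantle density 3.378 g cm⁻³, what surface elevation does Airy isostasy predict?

1190 m

For local isostatic compensation: ρ_c h = (ρ_m − ρ_c) r.
h = r (ρ_m − ρ_c) / ρ_c = 5230 m × (3.378 − 2.752) / 2.752 = 1190 m.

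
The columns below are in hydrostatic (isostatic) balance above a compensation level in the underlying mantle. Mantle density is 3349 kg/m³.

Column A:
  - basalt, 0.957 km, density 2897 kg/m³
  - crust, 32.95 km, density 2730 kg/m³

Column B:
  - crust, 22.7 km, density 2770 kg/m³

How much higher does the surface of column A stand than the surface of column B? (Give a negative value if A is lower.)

For any compensation level in the mantle, the mantle terms cancel and isostasy reduces to e = (Σt_A − Σt_B) − (Σ(ρt)_A − Σ(ρt)_B) / ρ_m.
Σt_A = 33.907 km; Σt_B = 22.7 km; Σ(ρt)_A = 92725.929; Σ(ρt)_B = 62879 (in km·kg/m³).
e = (33.907 − 22.7) − (92725.929 − 62879) / 3349 = 2.29 km.

2.29 km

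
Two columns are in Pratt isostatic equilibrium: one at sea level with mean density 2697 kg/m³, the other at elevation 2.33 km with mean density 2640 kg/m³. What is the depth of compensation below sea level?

ρ_ref D = ρ (D + h) → D (ρ_ref − ρ) = ρ h.
D = ρ h/(ρ_ref − ρ) = 2640 × 2.33 km/(2697 − 2640) = 108 km.

108 km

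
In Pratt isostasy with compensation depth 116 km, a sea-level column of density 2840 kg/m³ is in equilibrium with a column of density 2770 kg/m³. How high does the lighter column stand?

ρ_ref D = ρ (D + h) → h = D (ρ_ref − ρ)/ρ.
h = 116 km × (2840 − 2770)/2770 = 2.93 km.

2.93 km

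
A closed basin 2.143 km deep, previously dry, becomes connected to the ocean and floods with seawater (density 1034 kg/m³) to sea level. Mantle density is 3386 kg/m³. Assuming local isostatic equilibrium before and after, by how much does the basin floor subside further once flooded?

0.942 km

After flooding the water column is d + s deep. Its weight must equal the weight of mantle displaced by the extra subsidence s: (d + s) ρ_w = s ρ_m.
s = d ρ_w / (ρ_m − ρ_w) = 2.143 km × 1034/(3386 − 1034) = 0.942 km.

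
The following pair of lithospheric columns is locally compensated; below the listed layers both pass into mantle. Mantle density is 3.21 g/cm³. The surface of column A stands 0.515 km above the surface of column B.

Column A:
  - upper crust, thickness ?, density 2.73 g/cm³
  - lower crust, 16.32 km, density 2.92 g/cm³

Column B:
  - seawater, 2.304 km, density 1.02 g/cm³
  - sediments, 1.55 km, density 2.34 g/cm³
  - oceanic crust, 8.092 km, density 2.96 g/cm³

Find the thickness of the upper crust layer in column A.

Take the compensation level at the base of the deeper column (depth z_c below the surface of column A) and equate Σ ρ_i t_i down to z_c; mantle fills any gap and the z_c terms cancel.
Column A: x×2.73 + 16.32×2.92 + (z_c − 16.32 − x)×3.21
Column B: 0.515×0 + 2.304×1.02 + 1.55×2.34 + 8.092×2.96 + (z_c − 0.515 − 11.946)×3.21
The z_c×3.21 term appears on both sides and cancels. Collect the known terms of each column as K = Σ(ρt)_known − 3.21 × (depth of known layers): K_A = 47.6544 − 3.21×16.32 = −4.7328; K_B = 29.9294 − 3.21×(0.515 + 11.946) = −10.07041.
Balance: K_A − x×(3.21 − 2.73) = K_B, so x = (K_A − K_B)/(3.21 − 2.73) = 5.33761/0.48 = 11.1 km.

11.1 km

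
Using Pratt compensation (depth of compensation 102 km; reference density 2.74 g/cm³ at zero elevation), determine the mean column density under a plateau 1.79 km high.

Pratt balance: ρ_ref D = ρ (D + h).
ρ = ρ_ref D/(D + h) = 2.74 × 102 km/(102 km + 1.79 km) = 2.69 g/cm³.

2.69 g/cm³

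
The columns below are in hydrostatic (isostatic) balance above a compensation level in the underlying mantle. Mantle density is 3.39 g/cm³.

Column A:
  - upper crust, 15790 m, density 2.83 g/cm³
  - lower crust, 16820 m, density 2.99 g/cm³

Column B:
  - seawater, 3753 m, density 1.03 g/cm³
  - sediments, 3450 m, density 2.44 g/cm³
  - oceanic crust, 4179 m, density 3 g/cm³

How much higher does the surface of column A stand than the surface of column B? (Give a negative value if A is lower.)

For any compensation level in the mantle, the mantle terms cancel and isostasy reduces to e = (Σt_A − Σt_B) − (Σ(ρt)_A − Σ(ρt)_B) / ρ_m.
Σt_A = 32610 m; Σt_B = 11382 m; Σ(ρt)_A = 94977.5; Σ(ρt)_B = 24820.59 (in m·g/cm³).
e = (32610 − 11382) − (94977.5 − 24820.59) / 3.39 = 533 m.

533 m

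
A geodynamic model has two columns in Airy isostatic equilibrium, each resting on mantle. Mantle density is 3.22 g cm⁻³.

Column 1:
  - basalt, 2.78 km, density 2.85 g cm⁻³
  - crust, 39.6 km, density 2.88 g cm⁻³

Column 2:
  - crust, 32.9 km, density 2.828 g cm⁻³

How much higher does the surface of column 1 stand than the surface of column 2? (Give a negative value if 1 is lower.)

For any compensation level in the mantle, the mantle terms cancel and isostasy reduces to e = (Σt_1 − Σt_2) − (Σ(ρt)_1 − Σ(ρt)_2) / ρ_m.
Σt_1 = 42.38 km; Σt_2 = 32.9 km; Σ(ρt)_1 = 121.971; Σ(ρt)_2 = 93.0412 (in km·g cm⁻³).
e = (42.38 − 32.9) − (121.971 − 93.0412) / 3.22 = 0.496 km.

0.496 km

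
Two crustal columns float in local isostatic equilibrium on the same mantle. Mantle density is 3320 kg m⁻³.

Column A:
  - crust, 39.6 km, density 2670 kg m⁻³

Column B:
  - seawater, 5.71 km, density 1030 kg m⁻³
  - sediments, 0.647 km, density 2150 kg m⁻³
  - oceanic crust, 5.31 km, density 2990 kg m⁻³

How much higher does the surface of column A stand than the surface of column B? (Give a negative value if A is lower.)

For any compensation level in the mantle, the mantle terms cancel and isostasy reduces to e = (Σt_A − Σt_B) − (Σ(ρt)_A − Σ(ρt)_B) / ρ_m.
Σt_A = 39.6 km; Σt_B = 11.667 km; Σ(ρt)_A = 105732; Σ(ρt)_B = 23149.25 (in km·kg m⁻³).
e = (39.6 − 11.667) − (105732 − 23149.25) / 3320 = 3.06 km.

3.06 km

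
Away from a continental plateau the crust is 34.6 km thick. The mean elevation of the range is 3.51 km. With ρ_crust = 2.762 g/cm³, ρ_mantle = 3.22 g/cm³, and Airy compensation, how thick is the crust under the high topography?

Root depth r = h ρ_c / (ρ_m − ρ_c) = 3.51 km × 2.762 / 0.458 = 21.17 km.
Total thickness = T + h + r = 34.6 km + 3.51 km + 21.17 km = 59.3 km.

59.3 km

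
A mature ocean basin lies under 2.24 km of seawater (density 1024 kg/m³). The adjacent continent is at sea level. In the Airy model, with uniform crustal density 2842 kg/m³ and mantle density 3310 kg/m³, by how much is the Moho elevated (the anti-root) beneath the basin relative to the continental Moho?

8.7 km

Isostatic balance requires: replacing crust with seawater at the top is compensated by replacing crust with mantle at the base: d (ρ_c − ρ_w) = a (ρ_m − ρ_c).
a = d (ρ_c − ρ_w)/(ρ_m − ρ_c) = 2.24 km × 1818/468 = 8.7 km.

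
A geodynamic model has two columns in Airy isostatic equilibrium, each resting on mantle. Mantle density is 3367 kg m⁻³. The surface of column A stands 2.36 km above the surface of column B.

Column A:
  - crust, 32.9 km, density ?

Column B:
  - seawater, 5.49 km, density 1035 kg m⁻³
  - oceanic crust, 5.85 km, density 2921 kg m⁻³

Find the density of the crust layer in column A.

Take the compensation level at the base of the deeper column (depth z_c below the surface of column A) and equate Σ ρ_i t_i down to z_c; mantle fills any gap and the z_c terms cancel.
Column A: 32.9×ρ + (z_c − 32.9)×3367
Column B: 2.36×0 + 5.49×1035 + 5.85×2921 + (z_c − 2.36 − 11.34)×3367
The z_c×3367 term appears on both sides and cancels. Collect the known terms of each column as K = Σ(ρt)_known − 3367 × (depth of known layers): K_A = 0 − 3367×32.9 = −110774.3; K_B = 22770 − 3367×(2.36 + 11.34) = −23357.9.
Balance: K_A + 32.9×ρ = K_B, so ρ = (K_B − K_A)/32.9 = 87416.4/32.9 = 2660 kg m⁻³.

2660 kg m⁻³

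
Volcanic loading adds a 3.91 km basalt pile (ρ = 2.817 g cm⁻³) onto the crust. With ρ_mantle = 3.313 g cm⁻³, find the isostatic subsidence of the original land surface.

3.32 km

Subaerial loading: s = t ρ_load / ρ_m.
s = 3.91 km × 2.817/3.313 = 3.32 km.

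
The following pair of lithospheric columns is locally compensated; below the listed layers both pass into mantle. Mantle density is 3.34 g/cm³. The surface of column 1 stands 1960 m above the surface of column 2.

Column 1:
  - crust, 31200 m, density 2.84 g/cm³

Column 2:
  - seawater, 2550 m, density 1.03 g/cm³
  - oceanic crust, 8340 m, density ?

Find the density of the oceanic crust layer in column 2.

Take the compensation level at the base of the deeper column (depth z_c below the surface of column 1) and equate Σ ρ_i t_i down to z_c; mantle fills any gap and the z_c terms cancel.
Column 1: 31200×2.84 + (z_c − 31200)×3.34
Column 2: 1960×0 + 2550×1.03 + 8340×ρ + (z_c − 1960 − 10890)×3.34
The z_c×3.34 term appears on both sides and cancels. Collect the known terms of each column as K = Σ(ρt)_known − 3.34 × (depth of known layers): K_1 = 88608 − 3.34×31200 = −15600; K_2 = 2626.5 − 3.34×(1960 + 10890) = −40292.5.
Balance: K_1 = K_2 + 8340×ρ, so ρ = (K_1 − K_2)/8340 = 24692.5/8340 = 2.96 g/cm³.

2.96 g/cm³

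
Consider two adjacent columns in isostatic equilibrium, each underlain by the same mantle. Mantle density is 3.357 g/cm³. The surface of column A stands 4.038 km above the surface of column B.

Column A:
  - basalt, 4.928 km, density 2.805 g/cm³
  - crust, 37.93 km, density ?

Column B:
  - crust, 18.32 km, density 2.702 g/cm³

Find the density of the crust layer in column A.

Take the compensation level at the base of the deeper column (depth z_c below the surface of column A) and equate Σ ρ_i t_i down to z_c; mantle fills any gap and the z_c terms cancel.
Column A: 4.928×2.805 + 37.93×ρ + (z_c − 42.858)×3.357
Column B: 4.038×0 + 18.32×2.702 + (z_c − 4.038 − 18.32)×3.357
The z_c×3.357 term appears on both sides and cancels. Collect the known terms of each column as K = Σ(ρt)_known − 3.357 × (depth of known layers): K_A = 13.82304 − 3.357×42.858 = −130.051266; K_B = 49.50064 − 3.357×(4.038 + 18.32) = −25.555166.
Balance: K_A + 37.93×ρ = K_B, so ρ = (K_B − K_A)/37.93 = 104.496/37.93 = 2.75 g/cm³.

2.75 g/cm³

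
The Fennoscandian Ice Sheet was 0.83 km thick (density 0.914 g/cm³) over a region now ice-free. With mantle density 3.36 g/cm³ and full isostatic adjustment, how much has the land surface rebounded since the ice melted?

0.226 km

Removing the load lets mantle flow back in; uplift u satisfies ρ_ice t = ρ_m u.
u = t ρ_ice/ρ_m = 0.83 km × 0.914/3.36 = 0.226 km.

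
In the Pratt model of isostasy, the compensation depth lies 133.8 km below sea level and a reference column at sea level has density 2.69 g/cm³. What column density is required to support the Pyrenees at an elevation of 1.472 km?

2.66 g/cm³

Pratt balance: ρ_ref D = ρ (D + h).
ρ = ρ_ref D/(D + h) = 2.69 × 133.8 km/(133.8 km + 1.472 km) = 2.66 g/cm³.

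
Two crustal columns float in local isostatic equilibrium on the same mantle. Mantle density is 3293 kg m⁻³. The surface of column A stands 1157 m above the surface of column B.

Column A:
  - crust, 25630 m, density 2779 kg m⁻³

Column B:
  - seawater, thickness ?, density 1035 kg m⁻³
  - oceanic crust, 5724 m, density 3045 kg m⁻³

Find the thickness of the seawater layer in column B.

Take the compensation level at the base of the deeper column (depth z_c below the surface of column A) and equate Σ ρ_i t_i down to z_c; mantle fills any gap and the z_c terms cancel.
Column A: 25630×2779 + (z_c − 25630)×3293
Column B: 1157×0 + x×1035 + 5724×3045 + (z_c − 1157 − 5724 − x)×3293
The z_c×3293 term appears on both sides and cancels. Collect the known terms of each column as K = Σ(ρt)_known − 3293 × (depth of known layers): K_A = 71225770 − 3293×25630 = −13173820; K_B = 17429580 − 3293×(1157 + 5724) = −5229553.
Balance: K_A = K_B − x×(3293 − 1035), so x = (K_B − K_A)/(3293 − 1035) = 7944270/2258 = 3520 m.

3520 m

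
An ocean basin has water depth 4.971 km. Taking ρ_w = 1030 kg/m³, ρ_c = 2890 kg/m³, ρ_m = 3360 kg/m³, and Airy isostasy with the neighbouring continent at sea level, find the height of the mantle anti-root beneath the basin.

19.7 km

In Airy isostatic equilibrium: replacing crust with seawater at the top is compensated by replacing crust with mantle at the base: d (ρ_c − ρ_w) = a (ρ_m − ρ_c).
a = d (ρ_c − ρ_w)/(ρ_m − ρ_c) = 4.971 km × 1860/470 = 19.7 km.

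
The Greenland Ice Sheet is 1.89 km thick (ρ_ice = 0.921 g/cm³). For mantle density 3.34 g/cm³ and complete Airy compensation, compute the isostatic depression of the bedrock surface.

0.521 km

By Archimedes' principle applied to the lithosphere: the ice load ρ_ice t is balanced by mantle displaced below, ρ_m s.
s = t ρ_ice / ρ_m = 1.89 km × 0.921/3.34 = 0.521 km.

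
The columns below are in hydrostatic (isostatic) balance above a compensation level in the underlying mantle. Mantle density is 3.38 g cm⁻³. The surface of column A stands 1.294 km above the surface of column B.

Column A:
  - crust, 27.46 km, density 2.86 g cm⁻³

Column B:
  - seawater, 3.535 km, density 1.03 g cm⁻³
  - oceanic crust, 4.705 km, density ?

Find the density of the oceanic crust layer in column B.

3.04 g cm⁻³

Take the compensation level at the base of the deeper column (depth z_c below the surface of column A) and equate Σ ρ_i t_i down to z_c; mantle fills any gap and the z_c terms cancel.
Column A: 27.46×2.86 + (z_c − 27.46)×3.38
Column B: 1.294×0 + 3.535×1.03 + 4.705×ρ + (z_c − 1.294 − 8.24)×3.38
The z_c×3.38 term appears on both sides and cancels. Collect the known terms of each column as K = Σ(ρt)_known − 3.38 × (depth of known layers): K_A = 78.5356 − 3.38×27.46 = −14.2792; K_B = 3.64105 − 3.38×(1.294 + 8.24) = −28.58387.
Balance: K_A = K_B + 4.705×ρ, so ρ = (K_A − K_B)/4.705 = 14.3047/4.705 = 3.04 g cm⁻³.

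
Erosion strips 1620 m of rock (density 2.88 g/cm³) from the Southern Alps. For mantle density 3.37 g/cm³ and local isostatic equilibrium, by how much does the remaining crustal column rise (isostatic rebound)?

1380 m

Unloading: uplift u = e ρ_c/ρ_m = 1620 m × 2.88/3.37 = 1380 m.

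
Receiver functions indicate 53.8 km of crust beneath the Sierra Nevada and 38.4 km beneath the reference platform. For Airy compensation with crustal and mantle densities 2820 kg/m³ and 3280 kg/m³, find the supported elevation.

Excess crust Δ = 53.8 km − 38.4 km = 15.4 km, split between elevation h and root r with h + r = Δ.
Airy balance ρ_c h = (ρ_m − ρ_c) r gives r = h ρ_c/(ρ_m − ρ_c), so h (1 + ρ_c/(ρ_m − ρ_c)) = Δ, i.e. h = Δ (ρ_m − ρ_c)/ρ_m.
h = 15.4 km × 460/3280 = 2.16 km.

2.16 km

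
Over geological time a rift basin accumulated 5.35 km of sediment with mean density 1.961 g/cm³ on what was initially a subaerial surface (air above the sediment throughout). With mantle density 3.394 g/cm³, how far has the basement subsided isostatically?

Subaerial load: s = t ρ_sed / ρ_m = 5.35 km × 1.961/3.394 = 3.09 km.

3.09 km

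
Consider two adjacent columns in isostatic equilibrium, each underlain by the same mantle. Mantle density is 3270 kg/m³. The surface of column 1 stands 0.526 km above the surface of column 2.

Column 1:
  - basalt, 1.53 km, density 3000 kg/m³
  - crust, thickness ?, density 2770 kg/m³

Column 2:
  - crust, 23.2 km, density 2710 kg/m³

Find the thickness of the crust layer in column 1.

Take the compensation level at the base of the deeper column (depth z_c below the surface of column 1) and equate Σ ρ_i t_i down to z_c; mantle fills any gap and the z_c terms cancel.
Column 1: 1.53×3000 + x×2770 + (z_c − 1.53 − x)×3270
Column 2: 0.526×0 + 23.2×2710 + (z_c − 0.526 − 23.2)×3270
The z_c×3270 term appears on both sides and cancels. Collect the known terms of each column as K = Σ(ρt)_known − 3270 × (depth of known layers): K_1 = 4590 − 3270×1.53 = −413.1; K_2 = 62872 − 3270×(0.526 + 23.2) = −14712.02.
Balance: K_1 − x×(3270 − 2770) = K_2, so x = (K_1 − K_2)/(3270 − 2770) = 14298.9/500 = 28.6 km.

28.6 km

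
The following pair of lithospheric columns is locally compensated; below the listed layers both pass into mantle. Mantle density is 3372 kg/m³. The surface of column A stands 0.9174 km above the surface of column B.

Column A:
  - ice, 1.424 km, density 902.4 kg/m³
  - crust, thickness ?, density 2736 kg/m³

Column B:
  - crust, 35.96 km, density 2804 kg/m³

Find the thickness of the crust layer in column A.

Take the compensation level at the base of the deeper column (depth z_c below the surface of column A) and equate Σ ρ_i t_i down to z_c; mantle fills any gap and the z_c terms cancel.
Column A: 1.424×902.4 + x×2736 + (z_c − 1.424 − x)×3372
Column B: 0.9174×0 + 35.96×2804 + (z_c − 0.9174 − 35.96)×3372
The z_c×3372 term appears on both sides and cancels. Collect the known terms of each column as K = Σ(ρt)_known − 3372 × (depth of known layers): K_A = 1285.0176 − 3372×1.424 = −3516.7104; K_B = 100831.84 − 3372×(0.9174 + 35.96) = −23518.7528.
Balance: K_A − x×(3372 − 2736) = K_B, so x = (K_A − K_B)/(3372 − 2736) = 20002/636 = 31.4 km.

31.4 km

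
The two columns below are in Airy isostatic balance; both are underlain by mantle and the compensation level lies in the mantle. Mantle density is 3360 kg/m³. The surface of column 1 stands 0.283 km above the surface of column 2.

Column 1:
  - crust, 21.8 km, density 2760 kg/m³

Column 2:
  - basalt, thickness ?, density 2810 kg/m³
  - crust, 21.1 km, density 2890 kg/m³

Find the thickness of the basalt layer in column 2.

4.02 km

Take the compensation level at the base of the deeper column (depth z_c below the surface of column 1) and equate Σ ρ_i t_i down to z_c; mantle fills any gap and the z_c terms cancel.
Column 1: 21.8×2760 + (z_c − 21.8)×3360
Column 2: 0.283×0 + x×2810 + 21.1×2890 + (z_c − 0.283 − 21.1 − x)×3360
The z_c×3360 term appears on both sides and cancels. Collect the known terms of each column as K = Σ(ρt)_known − 3360 × (depth of known layers): K_1 = 60168 − 3360×21.8 = −13080; K_2 = 60979 − 3360×(0.283 + 21.1) = −10867.88.
Balance: K_1 = K_2 − x×(3360 − 2810), so x = (K_2 − K_1)/(3360 − 2810) = 2212.12/550 = 4.02 km.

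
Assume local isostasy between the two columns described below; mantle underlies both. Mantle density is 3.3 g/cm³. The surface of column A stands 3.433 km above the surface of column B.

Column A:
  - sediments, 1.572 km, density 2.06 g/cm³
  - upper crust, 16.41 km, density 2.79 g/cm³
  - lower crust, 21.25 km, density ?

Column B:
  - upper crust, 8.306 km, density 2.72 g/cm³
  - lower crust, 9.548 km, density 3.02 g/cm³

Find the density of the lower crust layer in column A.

Take the compensation level at the base of the deeper column (depth z_c below the surface of column A) and equate Σ ρ_i t_i down to z_c; mantle fills any gap and the z_c terms cancel.
Column A: 1.572×2.06 + 16.41×2.79 + 21.25×ρ + (z_c − 39.232)×3.3
Column B: 3.433×0 + 8.306×2.72 + 9.548×3.02 + (z_c − 3.433 − 17.854)×3.3
The z_c×3.3 term appears on both sides and cancels. Collect the known terms of each column as K = Σ(ρt)_known − 3.3 × (depth of known layers): K_A = 49.02222 − 3.3×39.232 = −80.44338; K_B = 51.42728 − 3.3×(3.433 + 17.854) = −18.81982.
Balance: K_A + 21.25×ρ = K_B, so ρ = (K_B − K_A)/21.25 = 61.6236/21.25 = 2.9 g/cm³.

2.9 g/cm³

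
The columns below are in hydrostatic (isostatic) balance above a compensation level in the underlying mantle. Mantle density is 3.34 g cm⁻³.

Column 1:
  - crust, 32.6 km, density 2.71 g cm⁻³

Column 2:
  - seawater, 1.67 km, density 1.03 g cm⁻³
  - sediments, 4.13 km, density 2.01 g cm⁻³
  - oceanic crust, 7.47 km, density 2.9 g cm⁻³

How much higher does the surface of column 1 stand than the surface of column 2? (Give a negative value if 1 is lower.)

2.37 km

For any compensation level in the mantle, the mantle terms cancel and isostasy reduces to e = (Σt_1 − Σt_2) − (Σ(ρt)_1 − Σ(ρt)_2) / ρ_m.
Σt_1 = 32.6 km; Σt_2 = 13.27 km; Σ(ρt)_1 = 88.346; Σ(ρt)_2 = 31.6844 (in km·g cm⁻³).
e = (32.6 − 13.27) − (88.346 − 31.6844) / 3.34 = 2.37 km.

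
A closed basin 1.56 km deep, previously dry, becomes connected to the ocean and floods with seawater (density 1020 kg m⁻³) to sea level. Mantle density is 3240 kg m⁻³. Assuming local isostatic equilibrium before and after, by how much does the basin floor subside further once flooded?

0.717 km

After flooding the water column is d + s deep. Its weight must equal the weight of mantle displaced by the extra subsidence s: (d + s) ρ_w = s ρ_m.
s = d ρ_w / (ρ_m − ρ_w) = 1.56 km × 1020/(3240 − 1020) = 0.717 km.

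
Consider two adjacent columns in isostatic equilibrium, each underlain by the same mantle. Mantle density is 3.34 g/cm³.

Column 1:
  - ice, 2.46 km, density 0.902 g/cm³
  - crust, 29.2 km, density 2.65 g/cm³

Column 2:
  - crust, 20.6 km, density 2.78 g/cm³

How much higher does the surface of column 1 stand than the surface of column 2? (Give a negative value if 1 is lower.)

4.37 km

For any compensation level in the mantle, the mantle terms cancel and isostasy reduces to e = (Σt_1 − Σt_2) − (Σ(ρt)_1 − Σ(ρt)_2) / ρ_m.
Σt_1 = 31.66 km; Σt_2 = 20.6 km; Σ(ρt)_1 = 79.59892; Σ(ρt)_2 = 57.268 (in km·g/cm³).
e = (31.66 − 20.6) − (79.59892 − 57.268) / 3.34 = 4.37 km.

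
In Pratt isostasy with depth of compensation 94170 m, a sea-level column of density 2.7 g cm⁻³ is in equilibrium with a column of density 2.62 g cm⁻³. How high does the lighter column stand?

ρ_ref D = ρ (D + h) → h = D (ρ_ref − ρ)/ρ.
h = 94170 m × (2.7 − 2.62)/2.62 = 2880 m.

2880 m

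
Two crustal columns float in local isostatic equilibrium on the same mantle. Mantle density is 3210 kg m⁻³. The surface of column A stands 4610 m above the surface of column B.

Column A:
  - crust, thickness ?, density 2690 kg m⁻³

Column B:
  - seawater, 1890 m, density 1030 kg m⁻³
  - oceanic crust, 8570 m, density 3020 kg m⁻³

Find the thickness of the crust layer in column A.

Take the compensation level at the base of the deeper column (depth z_c below the surface of column A) and equate Σ ρ_i t_i down to z_c; mantle fills any gap and the z_c terms cancel.
Column A: x×2690 + (z_c − 0 − x)×3210
Column B: 4610×0 + 1890×1030 + 8570×3020 + (z_c − 4610 − 10460)×3210
The z_c×3210 term appears on both sides and cancels. Collect the known terms of each column as K = Σ(ρt)_known − 3210 × (depth of known layers): K_A = 0 − 3210×0 = 0; K_B = 27828100 − 3210×(4610 + 10460) = −20546600.
Balance: K_A − x×(3210 − 2690) = K_B, so x = (K_A − K_B)/(3210 − 2690) = 20546600/520 = 39500 m.

39500 m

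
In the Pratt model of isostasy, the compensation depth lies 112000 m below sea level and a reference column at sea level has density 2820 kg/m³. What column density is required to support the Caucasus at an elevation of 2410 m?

2760 kg/m³

Pratt balance: ρ_ref D = ρ (D + h).
ρ = ρ_ref D/(D + h) = 2820 × 112000 m/(112000 m + 2410 m) = 2760 kg/m³.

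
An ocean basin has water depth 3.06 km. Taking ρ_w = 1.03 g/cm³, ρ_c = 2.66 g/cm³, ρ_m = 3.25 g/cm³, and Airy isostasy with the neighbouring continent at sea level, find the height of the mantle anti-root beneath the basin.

Equating mass per unit area of the two columns: replacing crust with seawater at the top is compensated by replacing crust with mantle at the base: d (ρ_c − ρ_w) = a (ρ_m − ρ_c).
a = d (ρ_c − ρ_w)/(ρ_m − ρ_c) = 3.06 km × 1.63/0.59 = 8.45 km.

8.45 km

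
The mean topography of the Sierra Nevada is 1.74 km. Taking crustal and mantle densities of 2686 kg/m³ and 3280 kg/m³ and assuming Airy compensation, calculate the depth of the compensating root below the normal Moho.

7.87 km

Balancing pressure at the compensation depth: the weight of the topography is balanced by the buoyancy of the root, ρ_c h = (ρ_m − ρ_c) r.
r = h · ρ_c / (ρ_m − ρ_c) = 1.74 km × 2686 / (3280 − 2686) = 7.87 km.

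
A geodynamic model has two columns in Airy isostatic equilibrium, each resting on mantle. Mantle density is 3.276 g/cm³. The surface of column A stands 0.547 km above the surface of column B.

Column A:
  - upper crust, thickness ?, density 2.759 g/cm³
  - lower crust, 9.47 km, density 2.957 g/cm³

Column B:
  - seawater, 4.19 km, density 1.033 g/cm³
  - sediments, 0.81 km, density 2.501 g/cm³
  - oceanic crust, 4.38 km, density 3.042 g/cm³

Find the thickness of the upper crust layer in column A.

19 km

Take the compensation level at the base of the deeper column (depth z_c below the surface of column A) and equate Σ ρ_i t_i down to z_c; mantle fills any gap and the z_c terms cancel.
Column A: x×2.759 + 9.47×2.957 + (z_c − 9.47 − x)×3.276
Column B: 0.547×0 + 4.19×1.033 + 0.81×2.501 + 4.38×3.042 + (z_c − 0.547 − 9.38)×3.276
The z_c×3.276 term appears on both sides and cancels. Collect the known terms of each column as K = Σ(ρt)_known − 3.276 × (depth of known layers): K_A = 28.00279 − 3.276×9.47 = −3.02093; K_B = 19.67804 − 3.276×(0.547 + 9.38) = −12.842812.
Balance: K_A − x×(3.276 − 2.759) = K_B, so x = (K_A − K_B)/(3.276 − 2.759) = 9.82188/0.517 = 19 km.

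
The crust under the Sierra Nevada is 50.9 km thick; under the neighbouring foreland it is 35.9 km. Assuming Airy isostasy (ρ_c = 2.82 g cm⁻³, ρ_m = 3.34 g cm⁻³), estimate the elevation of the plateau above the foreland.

Excess crust Δ = 50.9 km − 35.9 km = 15 km, split between elevation h and root r with h + r = Δ.
Airy balance ρ_c h = (ρ_m − ρ_c) r gives r = h ρ_c/(ρ_m − ρ_c), so h (1 + ρ_c/(ρ_m − ρ_c)) = Δ, i.e. h = Δ (ρ_m − ρ_c)/ρ_m.
h = 15 km × 0.52/3.34 = 2.34 km.

2.34 km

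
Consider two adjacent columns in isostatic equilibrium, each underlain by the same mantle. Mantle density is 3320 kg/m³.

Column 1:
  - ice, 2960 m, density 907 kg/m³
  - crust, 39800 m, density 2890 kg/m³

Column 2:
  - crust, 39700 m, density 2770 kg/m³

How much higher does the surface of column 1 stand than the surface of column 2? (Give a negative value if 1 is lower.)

For any compensation level in the mantle, the mantle terms cancel and isostasy reduces to e = (Σt_1 − Σt_2) − (Σ(ρt)_1 − Σ(ρt)_2) / ρ_m.
Σt_1 = 42760 m; Σt_2 = 39700 m; Σ(ρt)_1 = 117706720; Σ(ρt)_2 = 109969000 (in m·kg/m³).
e = (42760 − 39700) − (117706720 − 109969000) / 3320 = 729 m.

729 m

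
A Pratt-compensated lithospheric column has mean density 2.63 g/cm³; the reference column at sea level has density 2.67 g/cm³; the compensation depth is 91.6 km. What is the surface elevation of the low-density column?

ρ_ref D = ρ (D + h) → h = D (ρ_ref − ρ)/ρ.
h = 91.6 km × (2.67 − 2.63)/2.63 = 1.39 km.

1.39 km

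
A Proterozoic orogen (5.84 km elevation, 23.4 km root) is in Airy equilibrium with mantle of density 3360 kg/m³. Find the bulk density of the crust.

ρ_c h = (ρ_m − ρ_c) r → ρ_c (h + r) = ρ_m r → ρ_c = ρ_m r / (h + r).
ρ_c = 3360 × 23.4 km / (5.84 km + 23.4 km) = 2690 kg/m³.

2690 kg/m³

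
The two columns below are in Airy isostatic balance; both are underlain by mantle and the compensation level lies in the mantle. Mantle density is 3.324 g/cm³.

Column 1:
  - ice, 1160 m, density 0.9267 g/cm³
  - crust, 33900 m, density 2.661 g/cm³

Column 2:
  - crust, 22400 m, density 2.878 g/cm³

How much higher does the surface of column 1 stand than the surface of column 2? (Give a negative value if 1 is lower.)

For any compensation level in the mantle, the mantle terms cancel and isostasy reduces to e = (Σt_1 − Σt_2) − (Σ(ρt)_1 − Σ(ρt)_2) / ρ_m.
Σt_1 = 35060 m; Σt_2 = 22400 m; Σ(ρt)_1 = 91282.872; Σ(ρt)_2 = 64467.2 (in m·g/cm³).
e = (35060 − 22400) − (91282.872 − 64467.2) / 3.324 = 4590 m.

4590 m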